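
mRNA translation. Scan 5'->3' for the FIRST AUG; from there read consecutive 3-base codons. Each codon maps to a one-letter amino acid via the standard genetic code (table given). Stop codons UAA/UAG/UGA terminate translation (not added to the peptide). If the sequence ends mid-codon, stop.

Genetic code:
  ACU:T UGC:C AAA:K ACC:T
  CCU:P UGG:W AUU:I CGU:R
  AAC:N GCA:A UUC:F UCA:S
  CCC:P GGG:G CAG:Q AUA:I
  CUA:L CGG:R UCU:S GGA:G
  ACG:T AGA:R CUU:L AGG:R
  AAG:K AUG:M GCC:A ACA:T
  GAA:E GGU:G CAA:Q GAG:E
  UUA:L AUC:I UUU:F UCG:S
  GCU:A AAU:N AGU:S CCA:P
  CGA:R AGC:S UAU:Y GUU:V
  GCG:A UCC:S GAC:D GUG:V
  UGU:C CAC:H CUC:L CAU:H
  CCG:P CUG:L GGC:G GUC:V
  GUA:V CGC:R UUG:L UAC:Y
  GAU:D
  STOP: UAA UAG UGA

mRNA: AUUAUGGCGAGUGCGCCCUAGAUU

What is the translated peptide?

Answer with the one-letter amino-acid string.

Answer: MASAP

Derivation:
start AUG at pos 3
pos 3: AUG -> M; peptide=M
pos 6: GCG -> A; peptide=MA
pos 9: AGU -> S; peptide=MAS
pos 12: GCG -> A; peptide=MASA
pos 15: CCC -> P; peptide=MASAP
pos 18: UAG -> STOP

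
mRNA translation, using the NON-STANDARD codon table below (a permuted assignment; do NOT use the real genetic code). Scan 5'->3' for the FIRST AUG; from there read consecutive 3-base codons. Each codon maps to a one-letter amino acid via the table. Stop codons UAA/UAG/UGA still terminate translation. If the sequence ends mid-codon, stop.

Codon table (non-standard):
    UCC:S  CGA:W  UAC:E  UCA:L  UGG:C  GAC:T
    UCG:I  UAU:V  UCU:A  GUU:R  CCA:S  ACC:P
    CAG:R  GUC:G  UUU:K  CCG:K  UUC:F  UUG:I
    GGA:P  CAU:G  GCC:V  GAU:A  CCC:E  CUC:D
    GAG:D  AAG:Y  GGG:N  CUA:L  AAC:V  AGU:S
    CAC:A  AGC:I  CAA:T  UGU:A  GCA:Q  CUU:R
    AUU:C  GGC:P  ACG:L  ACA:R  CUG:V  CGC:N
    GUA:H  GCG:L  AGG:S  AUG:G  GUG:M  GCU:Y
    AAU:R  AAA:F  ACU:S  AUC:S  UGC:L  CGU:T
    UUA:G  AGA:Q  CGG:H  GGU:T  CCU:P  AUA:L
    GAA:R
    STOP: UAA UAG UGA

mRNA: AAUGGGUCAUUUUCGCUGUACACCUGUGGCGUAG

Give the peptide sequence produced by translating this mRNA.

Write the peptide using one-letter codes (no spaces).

start AUG at pos 1
pos 1: AUG -> G; peptide=G
pos 4: GGU -> T; peptide=GT
pos 7: CAU -> G; peptide=GTG
pos 10: UUU -> K; peptide=GTGK
pos 13: CGC -> N; peptide=GTGKN
pos 16: UGU -> A; peptide=GTGKNA
pos 19: ACA -> R; peptide=GTGKNAR
pos 22: CCU -> P; peptide=GTGKNARP
pos 25: GUG -> M; peptide=GTGKNARPM
pos 28: GCG -> L; peptide=GTGKNARPML
pos 31: UAG -> STOP

Answer: GTGKNARPML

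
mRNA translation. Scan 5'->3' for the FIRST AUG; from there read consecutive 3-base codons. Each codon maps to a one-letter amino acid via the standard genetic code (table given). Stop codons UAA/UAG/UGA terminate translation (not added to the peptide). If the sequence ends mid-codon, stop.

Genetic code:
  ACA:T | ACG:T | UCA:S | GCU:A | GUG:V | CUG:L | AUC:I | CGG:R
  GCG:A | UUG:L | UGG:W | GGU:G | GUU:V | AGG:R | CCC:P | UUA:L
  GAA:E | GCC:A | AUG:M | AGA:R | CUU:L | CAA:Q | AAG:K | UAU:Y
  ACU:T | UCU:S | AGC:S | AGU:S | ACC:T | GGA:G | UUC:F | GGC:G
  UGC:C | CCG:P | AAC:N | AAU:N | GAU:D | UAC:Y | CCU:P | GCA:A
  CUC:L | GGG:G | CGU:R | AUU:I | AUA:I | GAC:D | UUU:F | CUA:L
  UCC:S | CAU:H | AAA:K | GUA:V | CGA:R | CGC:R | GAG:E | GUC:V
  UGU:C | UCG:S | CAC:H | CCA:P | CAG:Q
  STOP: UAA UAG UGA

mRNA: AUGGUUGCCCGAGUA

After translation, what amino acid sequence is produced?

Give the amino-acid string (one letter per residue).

Answer: MVARV

Derivation:
start AUG at pos 0
pos 0: AUG -> M; peptide=M
pos 3: GUU -> V; peptide=MV
pos 6: GCC -> A; peptide=MVA
pos 9: CGA -> R; peptide=MVAR
pos 12: GUA -> V; peptide=MVARV
pos 15: only 0 nt remain (<3), stop (end of mRNA)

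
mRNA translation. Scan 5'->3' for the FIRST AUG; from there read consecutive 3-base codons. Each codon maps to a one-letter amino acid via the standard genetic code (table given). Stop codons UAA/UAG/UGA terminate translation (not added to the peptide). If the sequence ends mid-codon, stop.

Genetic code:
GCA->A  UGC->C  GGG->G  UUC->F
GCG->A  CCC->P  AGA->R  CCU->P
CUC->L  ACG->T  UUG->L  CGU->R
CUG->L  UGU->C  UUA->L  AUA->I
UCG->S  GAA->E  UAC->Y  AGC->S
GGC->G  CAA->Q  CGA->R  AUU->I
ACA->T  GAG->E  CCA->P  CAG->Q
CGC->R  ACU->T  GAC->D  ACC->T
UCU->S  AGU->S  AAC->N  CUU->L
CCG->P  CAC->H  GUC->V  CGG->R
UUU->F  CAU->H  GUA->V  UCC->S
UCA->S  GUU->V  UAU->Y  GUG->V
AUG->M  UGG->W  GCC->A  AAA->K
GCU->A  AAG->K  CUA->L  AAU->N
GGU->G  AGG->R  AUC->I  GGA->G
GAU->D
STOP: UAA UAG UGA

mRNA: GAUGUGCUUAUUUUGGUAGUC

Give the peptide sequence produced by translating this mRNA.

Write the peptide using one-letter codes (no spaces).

Answer: MCLFW

Derivation:
start AUG at pos 1
pos 1: AUG -> M; peptide=M
pos 4: UGC -> C; peptide=MC
pos 7: UUA -> L; peptide=MCL
pos 10: UUU -> F; peptide=MCLF
pos 13: UGG -> W; peptide=MCLFW
pos 16: UAG -> STOP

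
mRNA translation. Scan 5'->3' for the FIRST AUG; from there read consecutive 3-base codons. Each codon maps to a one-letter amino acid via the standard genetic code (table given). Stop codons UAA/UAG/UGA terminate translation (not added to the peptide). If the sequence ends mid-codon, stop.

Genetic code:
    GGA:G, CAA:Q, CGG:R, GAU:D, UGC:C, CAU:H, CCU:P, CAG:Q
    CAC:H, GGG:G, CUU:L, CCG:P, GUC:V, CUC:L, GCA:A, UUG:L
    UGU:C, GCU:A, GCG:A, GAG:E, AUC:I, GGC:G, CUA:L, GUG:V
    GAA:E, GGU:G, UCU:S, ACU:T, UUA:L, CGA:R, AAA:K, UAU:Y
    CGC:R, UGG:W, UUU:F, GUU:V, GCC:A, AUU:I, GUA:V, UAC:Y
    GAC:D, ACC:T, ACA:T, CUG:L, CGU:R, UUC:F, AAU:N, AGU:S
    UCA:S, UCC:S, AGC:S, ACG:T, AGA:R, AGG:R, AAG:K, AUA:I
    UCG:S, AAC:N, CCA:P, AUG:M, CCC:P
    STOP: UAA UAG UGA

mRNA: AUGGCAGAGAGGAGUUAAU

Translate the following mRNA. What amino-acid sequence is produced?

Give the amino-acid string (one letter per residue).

Answer: MAERS

Derivation:
start AUG at pos 0
pos 0: AUG -> M; peptide=M
pos 3: GCA -> A; peptide=MA
pos 6: GAG -> E; peptide=MAE
pos 9: AGG -> R; peptide=MAER
pos 12: AGU -> S; peptide=MAERS
pos 15: UAA -> STOP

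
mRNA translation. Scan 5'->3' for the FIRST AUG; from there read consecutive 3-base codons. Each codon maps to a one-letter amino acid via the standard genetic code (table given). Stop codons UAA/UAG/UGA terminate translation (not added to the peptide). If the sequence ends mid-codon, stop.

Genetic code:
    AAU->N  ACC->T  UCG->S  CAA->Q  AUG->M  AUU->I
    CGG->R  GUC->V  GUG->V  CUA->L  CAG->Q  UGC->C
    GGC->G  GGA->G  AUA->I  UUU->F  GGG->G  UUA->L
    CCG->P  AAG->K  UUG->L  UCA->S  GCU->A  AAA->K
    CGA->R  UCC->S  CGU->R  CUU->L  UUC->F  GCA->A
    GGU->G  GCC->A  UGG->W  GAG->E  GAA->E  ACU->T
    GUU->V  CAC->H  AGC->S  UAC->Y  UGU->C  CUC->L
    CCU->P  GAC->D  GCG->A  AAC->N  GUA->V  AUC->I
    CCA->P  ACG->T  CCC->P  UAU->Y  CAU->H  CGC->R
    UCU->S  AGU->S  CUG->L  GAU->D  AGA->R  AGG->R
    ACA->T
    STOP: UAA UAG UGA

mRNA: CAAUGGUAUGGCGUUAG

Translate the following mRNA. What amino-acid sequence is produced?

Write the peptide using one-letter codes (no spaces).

Answer: MVWR

Derivation:
start AUG at pos 2
pos 2: AUG -> M; peptide=M
pos 5: GUA -> V; peptide=MV
pos 8: UGG -> W; peptide=MVW
pos 11: CGU -> R; peptide=MVWR
pos 14: UAG -> STOP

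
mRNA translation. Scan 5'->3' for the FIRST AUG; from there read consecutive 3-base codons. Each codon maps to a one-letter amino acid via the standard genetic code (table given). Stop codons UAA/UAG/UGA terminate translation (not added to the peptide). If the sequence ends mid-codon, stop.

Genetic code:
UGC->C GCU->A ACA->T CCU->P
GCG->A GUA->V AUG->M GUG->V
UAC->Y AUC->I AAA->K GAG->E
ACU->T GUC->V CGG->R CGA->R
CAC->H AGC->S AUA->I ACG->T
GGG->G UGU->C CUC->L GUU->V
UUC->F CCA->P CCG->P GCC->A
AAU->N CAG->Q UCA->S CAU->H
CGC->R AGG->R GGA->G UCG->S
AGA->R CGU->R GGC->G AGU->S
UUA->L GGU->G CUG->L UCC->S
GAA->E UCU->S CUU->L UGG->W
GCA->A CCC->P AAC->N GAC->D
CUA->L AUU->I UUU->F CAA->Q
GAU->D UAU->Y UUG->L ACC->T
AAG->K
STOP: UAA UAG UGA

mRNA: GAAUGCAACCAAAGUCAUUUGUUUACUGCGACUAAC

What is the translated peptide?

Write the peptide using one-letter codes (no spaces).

Answer: MQPKSFVYCD

Derivation:
start AUG at pos 2
pos 2: AUG -> M; peptide=M
pos 5: CAA -> Q; peptide=MQ
pos 8: CCA -> P; peptide=MQP
pos 11: AAG -> K; peptide=MQPK
pos 14: UCA -> S; peptide=MQPKS
pos 17: UUU -> F; peptide=MQPKSF
pos 20: GUU -> V; peptide=MQPKSFV
pos 23: UAC -> Y; peptide=MQPKSFVY
pos 26: UGC -> C; peptide=MQPKSFVYC
pos 29: GAC -> D; peptide=MQPKSFVYCD
pos 32: UAA -> STOP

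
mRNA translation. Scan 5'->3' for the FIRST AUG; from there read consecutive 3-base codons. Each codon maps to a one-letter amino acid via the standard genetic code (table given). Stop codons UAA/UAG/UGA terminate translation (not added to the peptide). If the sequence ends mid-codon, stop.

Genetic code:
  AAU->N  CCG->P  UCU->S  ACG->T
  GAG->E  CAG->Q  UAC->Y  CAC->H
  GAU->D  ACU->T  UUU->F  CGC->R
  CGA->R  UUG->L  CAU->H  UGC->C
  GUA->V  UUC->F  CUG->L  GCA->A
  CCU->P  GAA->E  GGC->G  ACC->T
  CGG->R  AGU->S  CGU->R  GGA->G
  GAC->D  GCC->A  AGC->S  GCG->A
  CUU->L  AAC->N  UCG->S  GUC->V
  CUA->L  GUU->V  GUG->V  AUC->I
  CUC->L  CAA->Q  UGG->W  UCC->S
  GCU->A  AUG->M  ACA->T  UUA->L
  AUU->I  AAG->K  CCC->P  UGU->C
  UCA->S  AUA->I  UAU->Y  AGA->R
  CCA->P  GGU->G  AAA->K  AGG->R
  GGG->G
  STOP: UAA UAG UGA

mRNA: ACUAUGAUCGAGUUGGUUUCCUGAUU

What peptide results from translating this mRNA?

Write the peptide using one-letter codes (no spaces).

Answer: MIELVS

Derivation:
start AUG at pos 3
pos 3: AUG -> M; peptide=M
pos 6: AUC -> I; peptide=MI
pos 9: GAG -> E; peptide=MIE
pos 12: UUG -> L; peptide=MIEL
pos 15: GUU -> V; peptide=MIELV
pos 18: UCC -> S; peptide=MIELVS
pos 21: UGA -> STOP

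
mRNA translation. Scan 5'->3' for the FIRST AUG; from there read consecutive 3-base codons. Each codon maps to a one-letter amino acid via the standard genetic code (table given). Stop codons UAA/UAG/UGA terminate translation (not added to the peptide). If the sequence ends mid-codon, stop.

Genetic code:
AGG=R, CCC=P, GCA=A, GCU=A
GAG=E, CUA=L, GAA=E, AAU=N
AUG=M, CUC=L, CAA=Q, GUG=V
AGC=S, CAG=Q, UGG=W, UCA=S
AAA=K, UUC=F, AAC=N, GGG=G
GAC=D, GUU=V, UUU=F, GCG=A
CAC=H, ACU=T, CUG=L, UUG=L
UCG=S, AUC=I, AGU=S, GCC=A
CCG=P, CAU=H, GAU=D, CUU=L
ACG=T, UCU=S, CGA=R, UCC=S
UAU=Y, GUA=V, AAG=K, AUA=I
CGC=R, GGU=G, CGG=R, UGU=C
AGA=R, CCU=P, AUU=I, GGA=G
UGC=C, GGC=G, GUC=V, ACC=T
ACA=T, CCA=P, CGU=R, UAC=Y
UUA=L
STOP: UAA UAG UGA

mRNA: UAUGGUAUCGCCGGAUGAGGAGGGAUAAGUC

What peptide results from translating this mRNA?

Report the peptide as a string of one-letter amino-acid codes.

start AUG at pos 1
pos 1: AUG -> M; peptide=M
pos 4: GUA -> V; peptide=MV
pos 7: UCG -> S; peptide=MVS
pos 10: CCG -> P; peptide=MVSP
pos 13: GAU -> D; peptide=MVSPD
pos 16: GAG -> E; peptide=MVSPDE
pos 19: GAG -> E; peptide=MVSPDEE
pos 22: GGA -> G; peptide=MVSPDEEG
pos 25: UAA -> STOP

Answer: MVSPDEEG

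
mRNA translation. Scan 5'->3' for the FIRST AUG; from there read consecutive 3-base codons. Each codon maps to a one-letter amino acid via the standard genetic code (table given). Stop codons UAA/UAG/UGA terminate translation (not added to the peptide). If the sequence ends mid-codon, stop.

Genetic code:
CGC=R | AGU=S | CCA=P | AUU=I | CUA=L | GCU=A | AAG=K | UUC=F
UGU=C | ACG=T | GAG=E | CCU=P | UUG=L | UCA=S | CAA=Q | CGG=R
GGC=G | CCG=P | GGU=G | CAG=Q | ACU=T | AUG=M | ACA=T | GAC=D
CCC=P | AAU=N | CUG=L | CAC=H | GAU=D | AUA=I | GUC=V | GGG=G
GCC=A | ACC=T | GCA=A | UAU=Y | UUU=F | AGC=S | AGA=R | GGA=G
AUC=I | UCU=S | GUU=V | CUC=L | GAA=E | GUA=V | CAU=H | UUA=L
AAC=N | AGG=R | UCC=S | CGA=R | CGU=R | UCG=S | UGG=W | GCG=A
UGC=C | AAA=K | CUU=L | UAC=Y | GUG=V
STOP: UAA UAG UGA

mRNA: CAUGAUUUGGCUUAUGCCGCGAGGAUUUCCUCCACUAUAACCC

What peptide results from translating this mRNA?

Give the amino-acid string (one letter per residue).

start AUG at pos 1
pos 1: AUG -> M; peptide=M
pos 4: AUU -> I; peptide=MI
pos 7: UGG -> W; peptide=MIW
pos 10: CUU -> L; peptide=MIWL
pos 13: AUG -> M; peptide=MIWLM
pos 16: CCG -> P; peptide=MIWLMP
pos 19: CGA -> R; peptide=MIWLMPR
pos 22: GGA -> G; peptide=MIWLMPRG
pos 25: UUU -> F; peptide=MIWLMPRGF
pos 28: CCU -> P; peptide=MIWLMPRGFP
pos 31: CCA -> P; peptide=MIWLMPRGFPP
pos 34: CUA -> L; peptide=MIWLMPRGFPPL
pos 37: UAA -> STOP

Answer: MIWLMPRGFPPL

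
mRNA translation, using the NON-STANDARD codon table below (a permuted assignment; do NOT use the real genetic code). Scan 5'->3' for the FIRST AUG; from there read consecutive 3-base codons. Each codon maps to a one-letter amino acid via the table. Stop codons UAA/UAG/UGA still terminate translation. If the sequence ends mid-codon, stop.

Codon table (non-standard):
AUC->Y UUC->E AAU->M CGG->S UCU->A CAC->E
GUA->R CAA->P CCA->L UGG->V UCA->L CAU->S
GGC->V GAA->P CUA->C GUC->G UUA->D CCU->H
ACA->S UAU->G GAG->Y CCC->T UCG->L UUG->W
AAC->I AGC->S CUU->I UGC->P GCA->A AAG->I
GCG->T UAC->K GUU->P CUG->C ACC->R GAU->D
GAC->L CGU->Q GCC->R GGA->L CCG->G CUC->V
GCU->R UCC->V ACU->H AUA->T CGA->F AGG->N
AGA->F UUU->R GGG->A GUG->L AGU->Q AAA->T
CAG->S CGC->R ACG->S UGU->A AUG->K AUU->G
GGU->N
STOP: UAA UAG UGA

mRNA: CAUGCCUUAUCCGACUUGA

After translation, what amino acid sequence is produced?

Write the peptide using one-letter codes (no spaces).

start AUG at pos 1
pos 1: AUG -> K; peptide=K
pos 4: CCU -> H; peptide=KH
pos 7: UAU -> G; peptide=KHG
pos 10: CCG -> G; peptide=KHGG
pos 13: ACU -> H; peptide=KHGGH
pos 16: UGA -> STOP

Answer: KHGGH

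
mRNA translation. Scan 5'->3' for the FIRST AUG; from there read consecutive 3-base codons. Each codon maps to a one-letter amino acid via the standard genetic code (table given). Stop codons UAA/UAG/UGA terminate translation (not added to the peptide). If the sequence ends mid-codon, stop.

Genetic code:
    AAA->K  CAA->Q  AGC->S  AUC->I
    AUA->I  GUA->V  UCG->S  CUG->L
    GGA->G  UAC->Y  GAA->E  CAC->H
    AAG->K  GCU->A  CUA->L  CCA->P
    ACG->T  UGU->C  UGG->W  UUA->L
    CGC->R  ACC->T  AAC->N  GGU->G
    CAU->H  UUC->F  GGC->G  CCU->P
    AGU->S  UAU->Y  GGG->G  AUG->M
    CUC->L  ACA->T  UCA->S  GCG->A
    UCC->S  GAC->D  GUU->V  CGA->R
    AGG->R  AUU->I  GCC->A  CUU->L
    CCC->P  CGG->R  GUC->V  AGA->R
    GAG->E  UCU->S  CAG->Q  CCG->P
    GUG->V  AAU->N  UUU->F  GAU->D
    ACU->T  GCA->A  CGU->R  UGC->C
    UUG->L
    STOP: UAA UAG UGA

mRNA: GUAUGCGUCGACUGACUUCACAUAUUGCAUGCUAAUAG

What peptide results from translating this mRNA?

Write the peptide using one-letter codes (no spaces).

Answer: MRRLTSHIAC

Derivation:
start AUG at pos 2
pos 2: AUG -> M; peptide=M
pos 5: CGU -> R; peptide=MR
pos 8: CGA -> R; peptide=MRR
pos 11: CUG -> L; peptide=MRRL
pos 14: ACU -> T; peptide=MRRLT
pos 17: UCA -> S; peptide=MRRLTS
pos 20: CAU -> H; peptide=MRRLTSH
pos 23: AUU -> I; peptide=MRRLTSHI
pos 26: GCA -> A; peptide=MRRLTSHIA
pos 29: UGC -> C; peptide=MRRLTSHIAC
pos 32: UAA -> STOP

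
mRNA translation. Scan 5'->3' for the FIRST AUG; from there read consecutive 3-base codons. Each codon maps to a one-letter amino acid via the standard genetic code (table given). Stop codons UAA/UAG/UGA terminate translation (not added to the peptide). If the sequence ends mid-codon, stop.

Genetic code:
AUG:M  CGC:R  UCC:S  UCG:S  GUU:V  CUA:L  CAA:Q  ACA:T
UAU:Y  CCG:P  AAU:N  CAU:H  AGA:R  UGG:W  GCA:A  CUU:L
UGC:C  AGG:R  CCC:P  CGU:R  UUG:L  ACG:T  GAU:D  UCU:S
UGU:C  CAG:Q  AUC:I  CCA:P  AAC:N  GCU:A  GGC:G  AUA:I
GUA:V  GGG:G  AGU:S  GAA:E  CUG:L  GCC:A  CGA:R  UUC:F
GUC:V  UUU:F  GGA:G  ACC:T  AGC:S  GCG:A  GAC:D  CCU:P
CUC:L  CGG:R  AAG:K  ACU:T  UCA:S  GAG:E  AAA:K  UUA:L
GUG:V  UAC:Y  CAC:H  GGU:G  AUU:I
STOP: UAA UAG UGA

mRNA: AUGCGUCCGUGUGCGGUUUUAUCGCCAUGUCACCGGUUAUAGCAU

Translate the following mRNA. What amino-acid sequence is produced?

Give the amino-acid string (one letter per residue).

start AUG at pos 0
pos 0: AUG -> M; peptide=M
pos 3: CGU -> R; peptide=MR
pos 6: CCG -> P; peptide=MRP
pos 9: UGU -> C; peptide=MRPC
pos 12: GCG -> A; peptide=MRPCA
pos 15: GUU -> V; peptide=MRPCAV
pos 18: UUA -> L; peptide=MRPCAVL
pos 21: UCG -> S; peptide=MRPCAVLS
pos 24: CCA -> P; peptide=MRPCAVLSP
pos 27: UGU -> C; peptide=MRPCAVLSPC
pos 30: CAC -> H; peptide=MRPCAVLSPCH
pos 33: CGG -> R; peptide=MRPCAVLSPCHR
pos 36: UUA -> L; peptide=MRPCAVLSPCHRL
pos 39: UAG -> STOP

Answer: MRPCAVLSPCHRL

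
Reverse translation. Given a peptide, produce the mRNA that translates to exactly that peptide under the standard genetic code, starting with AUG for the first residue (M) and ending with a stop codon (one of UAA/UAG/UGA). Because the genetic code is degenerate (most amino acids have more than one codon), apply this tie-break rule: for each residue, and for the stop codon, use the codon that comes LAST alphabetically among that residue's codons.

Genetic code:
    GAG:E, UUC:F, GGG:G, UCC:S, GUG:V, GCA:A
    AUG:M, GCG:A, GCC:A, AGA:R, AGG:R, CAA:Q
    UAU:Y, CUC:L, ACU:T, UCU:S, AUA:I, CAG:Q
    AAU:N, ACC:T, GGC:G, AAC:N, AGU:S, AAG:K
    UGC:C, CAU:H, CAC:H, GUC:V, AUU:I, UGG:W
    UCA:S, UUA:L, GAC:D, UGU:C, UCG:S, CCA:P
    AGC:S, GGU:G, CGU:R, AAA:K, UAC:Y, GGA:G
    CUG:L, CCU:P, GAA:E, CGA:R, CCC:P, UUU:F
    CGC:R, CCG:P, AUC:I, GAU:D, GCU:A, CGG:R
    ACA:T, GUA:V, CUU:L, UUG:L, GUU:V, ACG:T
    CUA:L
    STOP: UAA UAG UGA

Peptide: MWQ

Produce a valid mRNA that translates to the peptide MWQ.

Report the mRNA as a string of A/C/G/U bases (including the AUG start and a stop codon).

Answer: mRNA: AUGUGGCAGUGA

Derivation:
residue 1: M -> AUG (start codon)
residue 2: W -> UGG (only codon)
residue 3: Q codons sorted = CAA,CAG -> pick last = CAG
terminator: stop codons sorted = UAA,UAG,UGA -> pick last = UGA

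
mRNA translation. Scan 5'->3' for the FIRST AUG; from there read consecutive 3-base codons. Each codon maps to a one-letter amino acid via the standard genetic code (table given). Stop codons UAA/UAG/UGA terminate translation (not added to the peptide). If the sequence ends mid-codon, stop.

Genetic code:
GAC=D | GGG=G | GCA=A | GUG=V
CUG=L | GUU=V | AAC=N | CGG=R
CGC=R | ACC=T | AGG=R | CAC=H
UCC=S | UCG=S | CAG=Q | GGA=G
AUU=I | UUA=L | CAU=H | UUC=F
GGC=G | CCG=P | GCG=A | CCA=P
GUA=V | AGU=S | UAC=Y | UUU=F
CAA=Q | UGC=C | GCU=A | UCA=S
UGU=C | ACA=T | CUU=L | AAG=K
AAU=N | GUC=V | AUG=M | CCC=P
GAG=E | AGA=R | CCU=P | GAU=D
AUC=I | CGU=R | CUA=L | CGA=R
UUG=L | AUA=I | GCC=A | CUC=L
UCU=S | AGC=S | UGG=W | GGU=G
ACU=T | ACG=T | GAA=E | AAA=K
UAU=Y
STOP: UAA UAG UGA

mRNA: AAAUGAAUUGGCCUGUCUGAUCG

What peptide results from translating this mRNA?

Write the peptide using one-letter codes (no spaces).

start AUG at pos 2
pos 2: AUG -> M; peptide=M
pos 5: AAU -> N; peptide=MN
pos 8: UGG -> W; peptide=MNW
pos 11: CCU -> P; peptide=MNWP
pos 14: GUC -> V; peptide=MNWPV
pos 17: UGA -> STOP

Answer: MNWPV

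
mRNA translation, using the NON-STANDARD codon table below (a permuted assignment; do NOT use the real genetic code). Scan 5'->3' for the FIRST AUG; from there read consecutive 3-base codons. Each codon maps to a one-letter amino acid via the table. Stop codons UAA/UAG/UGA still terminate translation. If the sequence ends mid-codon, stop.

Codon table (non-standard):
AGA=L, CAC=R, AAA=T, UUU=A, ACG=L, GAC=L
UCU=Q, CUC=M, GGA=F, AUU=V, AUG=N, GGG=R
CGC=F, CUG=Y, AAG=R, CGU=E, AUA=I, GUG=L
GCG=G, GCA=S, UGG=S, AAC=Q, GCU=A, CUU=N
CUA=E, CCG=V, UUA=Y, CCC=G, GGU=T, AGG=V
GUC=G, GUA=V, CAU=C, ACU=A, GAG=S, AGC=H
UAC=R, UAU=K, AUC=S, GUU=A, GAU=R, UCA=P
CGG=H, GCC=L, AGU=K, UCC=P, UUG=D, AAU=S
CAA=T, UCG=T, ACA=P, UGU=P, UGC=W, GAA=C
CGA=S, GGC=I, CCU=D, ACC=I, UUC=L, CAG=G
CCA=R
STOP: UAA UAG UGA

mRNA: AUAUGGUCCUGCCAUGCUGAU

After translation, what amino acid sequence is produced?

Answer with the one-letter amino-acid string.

Answer: NGYRW

Derivation:
start AUG at pos 2
pos 2: AUG -> N; peptide=N
pos 5: GUC -> G; peptide=NG
pos 8: CUG -> Y; peptide=NGY
pos 11: CCA -> R; peptide=NGYR
pos 14: UGC -> W; peptide=NGYRW
pos 17: UGA -> STOP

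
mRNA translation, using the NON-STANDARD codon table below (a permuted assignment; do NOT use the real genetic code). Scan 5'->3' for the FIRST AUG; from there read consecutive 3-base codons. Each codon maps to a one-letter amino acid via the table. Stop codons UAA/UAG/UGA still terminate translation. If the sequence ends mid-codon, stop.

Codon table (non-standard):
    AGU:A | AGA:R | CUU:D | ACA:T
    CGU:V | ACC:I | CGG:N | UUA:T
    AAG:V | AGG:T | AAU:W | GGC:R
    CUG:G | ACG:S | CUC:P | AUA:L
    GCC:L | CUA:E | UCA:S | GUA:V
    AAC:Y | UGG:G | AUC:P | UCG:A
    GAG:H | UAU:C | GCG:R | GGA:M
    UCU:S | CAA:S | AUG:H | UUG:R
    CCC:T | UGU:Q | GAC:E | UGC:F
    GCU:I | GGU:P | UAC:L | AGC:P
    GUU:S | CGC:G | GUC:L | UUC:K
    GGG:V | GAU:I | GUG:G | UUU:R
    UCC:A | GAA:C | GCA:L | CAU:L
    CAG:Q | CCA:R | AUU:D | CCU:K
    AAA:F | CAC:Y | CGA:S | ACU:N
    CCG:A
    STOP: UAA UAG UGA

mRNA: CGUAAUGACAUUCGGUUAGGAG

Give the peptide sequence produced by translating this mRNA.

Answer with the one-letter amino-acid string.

start AUG at pos 4
pos 4: AUG -> H; peptide=H
pos 7: ACA -> T; peptide=HT
pos 10: UUC -> K; peptide=HTK
pos 13: GGU -> P; peptide=HTKP
pos 16: UAG -> STOP

Answer: HTKP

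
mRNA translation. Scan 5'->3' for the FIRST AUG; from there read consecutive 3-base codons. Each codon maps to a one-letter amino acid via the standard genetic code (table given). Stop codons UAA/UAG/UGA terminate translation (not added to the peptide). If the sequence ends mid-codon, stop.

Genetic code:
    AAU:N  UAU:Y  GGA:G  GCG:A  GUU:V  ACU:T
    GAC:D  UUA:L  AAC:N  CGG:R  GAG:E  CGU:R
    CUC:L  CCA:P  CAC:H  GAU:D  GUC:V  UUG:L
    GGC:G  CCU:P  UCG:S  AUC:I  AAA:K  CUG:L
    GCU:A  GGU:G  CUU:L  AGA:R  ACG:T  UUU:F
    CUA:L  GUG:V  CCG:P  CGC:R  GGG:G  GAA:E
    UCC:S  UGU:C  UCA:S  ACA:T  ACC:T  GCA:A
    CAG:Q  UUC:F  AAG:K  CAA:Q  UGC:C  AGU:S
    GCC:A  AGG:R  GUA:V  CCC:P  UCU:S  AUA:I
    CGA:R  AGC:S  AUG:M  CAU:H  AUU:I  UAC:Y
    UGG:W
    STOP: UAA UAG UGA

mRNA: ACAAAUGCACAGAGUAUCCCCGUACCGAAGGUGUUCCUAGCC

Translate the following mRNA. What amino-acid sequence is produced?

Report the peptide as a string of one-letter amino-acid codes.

start AUG at pos 4
pos 4: AUG -> M; peptide=M
pos 7: CAC -> H; peptide=MH
pos 10: AGA -> R; peptide=MHR
pos 13: GUA -> V; peptide=MHRV
pos 16: UCC -> S; peptide=MHRVS
pos 19: CCG -> P; peptide=MHRVSP
pos 22: UAC -> Y; peptide=MHRVSPY
pos 25: CGA -> R; peptide=MHRVSPYR
pos 28: AGG -> R; peptide=MHRVSPYRR
pos 31: UGU -> C; peptide=MHRVSPYRRC
pos 34: UCC -> S; peptide=MHRVSPYRRCS
pos 37: UAG -> STOP

Answer: MHRVSPYRRCS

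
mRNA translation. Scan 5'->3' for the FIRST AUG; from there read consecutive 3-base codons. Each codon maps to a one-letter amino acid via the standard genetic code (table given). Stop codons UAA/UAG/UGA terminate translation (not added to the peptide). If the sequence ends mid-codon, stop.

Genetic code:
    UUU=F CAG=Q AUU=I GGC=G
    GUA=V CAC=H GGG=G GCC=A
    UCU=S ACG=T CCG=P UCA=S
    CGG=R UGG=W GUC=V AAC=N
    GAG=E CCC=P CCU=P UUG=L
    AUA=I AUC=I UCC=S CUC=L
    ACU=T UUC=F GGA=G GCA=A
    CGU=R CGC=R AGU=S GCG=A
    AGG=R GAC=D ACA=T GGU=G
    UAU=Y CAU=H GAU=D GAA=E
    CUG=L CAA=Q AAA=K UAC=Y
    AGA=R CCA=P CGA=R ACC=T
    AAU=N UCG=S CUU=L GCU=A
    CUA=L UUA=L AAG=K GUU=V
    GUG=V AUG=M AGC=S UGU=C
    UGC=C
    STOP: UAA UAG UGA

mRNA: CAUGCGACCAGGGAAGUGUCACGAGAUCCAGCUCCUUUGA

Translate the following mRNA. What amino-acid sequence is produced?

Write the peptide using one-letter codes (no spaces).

start AUG at pos 1
pos 1: AUG -> M; peptide=M
pos 4: CGA -> R; peptide=MR
pos 7: CCA -> P; peptide=MRP
pos 10: GGG -> G; peptide=MRPG
pos 13: AAG -> K; peptide=MRPGK
pos 16: UGU -> C; peptide=MRPGKC
pos 19: CAC -> H; peptide=MRPGKCH
pos 22: GAG -> E; peptide=MRPGKCHE
pos 25: AUC -> I; peptide=MRPGKCHEI
pos 28: CAG -> Q; peptide=MRPGKCHEIQ
pos 31: CUC -> L; peptide=MRPGKCHEIQL
pos 34: CUU -> L; peptide=MRPGKCHEIQLL
pos 37: UGA -> STOP

Answer: MRPGKCHEIQLL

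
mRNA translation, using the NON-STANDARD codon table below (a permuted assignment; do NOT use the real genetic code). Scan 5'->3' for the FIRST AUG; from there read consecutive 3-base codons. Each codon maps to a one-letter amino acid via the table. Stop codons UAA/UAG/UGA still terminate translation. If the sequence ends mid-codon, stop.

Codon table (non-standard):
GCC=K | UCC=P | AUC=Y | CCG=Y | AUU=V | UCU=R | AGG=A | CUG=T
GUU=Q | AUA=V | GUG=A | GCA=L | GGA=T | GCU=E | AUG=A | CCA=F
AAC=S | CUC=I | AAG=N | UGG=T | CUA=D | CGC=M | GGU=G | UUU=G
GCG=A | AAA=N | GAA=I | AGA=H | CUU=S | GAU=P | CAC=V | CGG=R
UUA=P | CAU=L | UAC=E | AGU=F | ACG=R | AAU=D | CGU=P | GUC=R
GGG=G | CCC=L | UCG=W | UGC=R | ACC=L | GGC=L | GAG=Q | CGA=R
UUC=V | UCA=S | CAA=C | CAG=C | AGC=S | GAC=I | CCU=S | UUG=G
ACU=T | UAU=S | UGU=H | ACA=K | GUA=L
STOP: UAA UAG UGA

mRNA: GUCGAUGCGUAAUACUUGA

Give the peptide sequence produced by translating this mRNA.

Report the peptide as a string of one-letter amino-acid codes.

Answer: APDT

Derivation:
start AUG at pos 4
pos 4: AUG -> A; peptide=A
pos 7: CGU -> P; peptide=AP
pos 10: AAU -> D; peptide=APD
pos 13: ACU -> T; peptide=APDT
pos 16: UGA -> STOP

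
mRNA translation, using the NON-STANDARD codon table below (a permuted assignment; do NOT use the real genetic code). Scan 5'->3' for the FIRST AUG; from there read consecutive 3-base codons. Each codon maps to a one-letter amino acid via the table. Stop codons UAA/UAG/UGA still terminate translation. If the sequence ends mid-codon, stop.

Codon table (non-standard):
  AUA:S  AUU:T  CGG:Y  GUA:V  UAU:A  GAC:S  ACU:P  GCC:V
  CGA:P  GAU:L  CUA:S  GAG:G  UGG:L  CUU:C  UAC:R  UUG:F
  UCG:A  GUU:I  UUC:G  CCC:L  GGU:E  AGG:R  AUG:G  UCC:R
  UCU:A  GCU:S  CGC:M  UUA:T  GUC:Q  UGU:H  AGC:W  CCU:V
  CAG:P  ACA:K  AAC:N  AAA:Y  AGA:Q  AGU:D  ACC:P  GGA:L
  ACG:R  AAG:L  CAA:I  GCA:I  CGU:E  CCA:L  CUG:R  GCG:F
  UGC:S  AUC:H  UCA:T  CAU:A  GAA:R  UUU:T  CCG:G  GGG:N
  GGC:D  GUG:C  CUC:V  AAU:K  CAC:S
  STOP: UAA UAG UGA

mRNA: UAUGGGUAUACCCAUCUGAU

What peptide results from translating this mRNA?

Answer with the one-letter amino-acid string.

Answer: GESLH

Derivation:
start AUG at pos 1
pos 1: AUG -> G; peptide=G
pos 4: GGU -> E; peptide=GE
pos 7: AUA -> S; peptide=GES
pos 10: CCC -> L; peptide=GESL
pos 13: AUC -> H; peptide=GESLH
pos 16: UGA -> STOP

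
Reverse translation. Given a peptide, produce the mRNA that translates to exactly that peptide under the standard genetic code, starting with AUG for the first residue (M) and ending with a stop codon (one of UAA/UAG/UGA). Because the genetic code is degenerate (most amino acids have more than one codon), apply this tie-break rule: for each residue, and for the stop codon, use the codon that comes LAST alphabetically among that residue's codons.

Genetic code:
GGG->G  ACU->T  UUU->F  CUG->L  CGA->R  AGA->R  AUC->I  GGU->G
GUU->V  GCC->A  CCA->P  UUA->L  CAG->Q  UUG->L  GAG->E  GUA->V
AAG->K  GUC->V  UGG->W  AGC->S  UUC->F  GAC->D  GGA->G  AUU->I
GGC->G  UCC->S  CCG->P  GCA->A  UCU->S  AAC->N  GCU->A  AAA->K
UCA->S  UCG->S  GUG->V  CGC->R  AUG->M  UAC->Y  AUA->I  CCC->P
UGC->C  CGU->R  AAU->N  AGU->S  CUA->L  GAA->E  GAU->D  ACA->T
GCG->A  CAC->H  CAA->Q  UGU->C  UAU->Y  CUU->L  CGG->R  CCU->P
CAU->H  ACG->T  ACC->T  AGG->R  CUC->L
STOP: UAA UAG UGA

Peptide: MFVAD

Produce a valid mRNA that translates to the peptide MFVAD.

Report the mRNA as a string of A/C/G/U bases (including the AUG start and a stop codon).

Answer: mRNA: AUGUUUGUUGCUGAUUGA

Derivation:
residue 1: M -> AUG (start codon)
residue 2: F codons sorted = UUC,UUU -> pick last = UUU
residue 3: V codons sorted = GUA,GUC,GUG,GUU -> pick last = GUU
residue 4: A codons sorted = GCA,GCC,GCG,GCU -> pick last = GCU
residue 5: D codons sorted = GAC,GAU -> pick last = GAU
terminator: stop codons sorted = UAA,UAG,UGA -> pick last = UGA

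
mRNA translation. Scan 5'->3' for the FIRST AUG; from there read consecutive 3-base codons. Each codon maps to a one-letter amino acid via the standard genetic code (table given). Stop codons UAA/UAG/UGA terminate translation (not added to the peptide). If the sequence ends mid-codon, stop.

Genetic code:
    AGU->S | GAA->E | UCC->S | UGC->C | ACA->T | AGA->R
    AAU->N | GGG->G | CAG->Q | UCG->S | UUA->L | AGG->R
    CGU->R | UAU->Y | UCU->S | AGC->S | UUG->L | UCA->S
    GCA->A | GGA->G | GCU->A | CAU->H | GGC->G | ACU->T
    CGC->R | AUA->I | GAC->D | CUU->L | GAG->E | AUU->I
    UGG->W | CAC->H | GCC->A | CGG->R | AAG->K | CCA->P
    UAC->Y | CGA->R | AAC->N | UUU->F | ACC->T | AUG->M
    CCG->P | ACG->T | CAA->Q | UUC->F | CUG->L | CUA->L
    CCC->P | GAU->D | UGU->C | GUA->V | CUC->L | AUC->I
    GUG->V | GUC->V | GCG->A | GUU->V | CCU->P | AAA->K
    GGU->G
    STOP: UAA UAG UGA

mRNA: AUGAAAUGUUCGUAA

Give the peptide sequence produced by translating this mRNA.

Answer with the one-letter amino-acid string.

start AUG at pos 0
pos 0: AUG -> M; peptide=M
pos 3: AAA -> K; peptide=MK
pos 6: UGU -> C; peptide=MKC
pos 9: UCG -> S; peptide=MKCS
pos 12: UAA -> STOP

Answer: MKCS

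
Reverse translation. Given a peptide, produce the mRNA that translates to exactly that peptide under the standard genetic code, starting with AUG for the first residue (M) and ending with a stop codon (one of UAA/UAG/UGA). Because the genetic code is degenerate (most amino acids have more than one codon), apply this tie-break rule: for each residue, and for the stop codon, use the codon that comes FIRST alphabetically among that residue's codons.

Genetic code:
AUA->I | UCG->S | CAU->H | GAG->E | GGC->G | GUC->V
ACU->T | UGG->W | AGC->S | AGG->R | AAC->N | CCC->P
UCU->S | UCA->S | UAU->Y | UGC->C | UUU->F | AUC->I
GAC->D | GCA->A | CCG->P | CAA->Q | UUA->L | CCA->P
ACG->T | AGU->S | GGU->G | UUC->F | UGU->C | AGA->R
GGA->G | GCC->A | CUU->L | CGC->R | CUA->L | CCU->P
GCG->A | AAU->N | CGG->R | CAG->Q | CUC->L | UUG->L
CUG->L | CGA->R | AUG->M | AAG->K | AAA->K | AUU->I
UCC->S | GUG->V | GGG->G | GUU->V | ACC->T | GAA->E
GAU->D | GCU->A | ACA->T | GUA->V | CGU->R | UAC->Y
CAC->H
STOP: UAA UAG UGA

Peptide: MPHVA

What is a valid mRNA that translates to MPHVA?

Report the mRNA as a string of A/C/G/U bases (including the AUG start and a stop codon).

residue 1: M -> AUG (start codon)
residue 2: P codons sorted = CCA,CCC,CCG,CCU -> pick first = CCA
residue 3: H codons sorted = CAC,CAU -> pick first = CAC
residue 4: V codons sorted = GUA,GUC,GUG,GUU -> pick first = GUA
residue 5: A codons sorted = GCA,GCC,GCG,GCU -> pick first = GCA
terminator: stop codons sorted = UAA,UAG,UGA -> pick first = UAA

Answer: mRNA: AUGCCACACGUAGCAUAA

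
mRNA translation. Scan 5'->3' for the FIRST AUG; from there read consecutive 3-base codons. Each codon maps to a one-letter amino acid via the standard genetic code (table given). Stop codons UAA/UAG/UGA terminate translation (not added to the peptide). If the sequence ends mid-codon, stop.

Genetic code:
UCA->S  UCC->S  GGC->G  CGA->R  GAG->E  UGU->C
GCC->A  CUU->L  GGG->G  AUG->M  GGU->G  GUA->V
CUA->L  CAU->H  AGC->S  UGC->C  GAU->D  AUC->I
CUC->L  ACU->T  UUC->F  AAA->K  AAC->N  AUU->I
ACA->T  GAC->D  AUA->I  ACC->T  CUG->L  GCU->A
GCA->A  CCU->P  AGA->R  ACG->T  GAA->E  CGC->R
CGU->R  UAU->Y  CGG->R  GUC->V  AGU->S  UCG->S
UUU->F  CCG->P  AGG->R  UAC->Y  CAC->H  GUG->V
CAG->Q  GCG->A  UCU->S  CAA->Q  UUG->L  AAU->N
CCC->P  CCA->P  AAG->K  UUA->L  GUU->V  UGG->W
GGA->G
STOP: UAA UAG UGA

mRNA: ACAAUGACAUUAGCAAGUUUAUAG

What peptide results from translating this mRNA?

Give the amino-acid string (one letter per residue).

Answer: MTLASL

Derivation:
start AUG at pos 3
pos 3: AUG -> M; peptide=M
pos 6: ACA -> T; peptide=MT
pos 9: UUA -> L; peptide=MTL
pos 12: GCA -> A; peptide=MTLA
pos 15: AGU -> S; peptide=MTLAS
pos 18: UUA -> L; peptide=MTLASL
pos 21: UAG -> STOP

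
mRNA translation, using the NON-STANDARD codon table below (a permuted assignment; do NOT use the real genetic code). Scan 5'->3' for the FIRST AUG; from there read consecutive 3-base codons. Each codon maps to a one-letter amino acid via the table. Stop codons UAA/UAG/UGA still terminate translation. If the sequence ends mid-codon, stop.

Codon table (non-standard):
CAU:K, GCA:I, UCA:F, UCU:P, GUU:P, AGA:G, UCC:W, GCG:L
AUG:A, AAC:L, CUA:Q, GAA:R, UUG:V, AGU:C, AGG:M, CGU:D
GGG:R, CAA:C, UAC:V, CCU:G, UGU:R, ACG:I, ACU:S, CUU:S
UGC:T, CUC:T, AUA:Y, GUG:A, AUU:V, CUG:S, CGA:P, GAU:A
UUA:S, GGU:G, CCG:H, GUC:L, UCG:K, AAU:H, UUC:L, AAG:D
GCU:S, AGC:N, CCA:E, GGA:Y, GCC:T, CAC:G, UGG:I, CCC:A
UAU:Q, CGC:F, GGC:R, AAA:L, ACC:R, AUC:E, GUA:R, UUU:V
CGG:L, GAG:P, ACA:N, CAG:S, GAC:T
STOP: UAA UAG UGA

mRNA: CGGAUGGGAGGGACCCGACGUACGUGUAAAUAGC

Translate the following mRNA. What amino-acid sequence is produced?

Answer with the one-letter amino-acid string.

start AUG at pos 3
pos 3: AUG -> A; peptide=A
pos 6: GGA -> Y; peptide=AY
pos 9: GGG -> R; peptide=AYR
pos 12: ACC -> R; peptide=AYRR
pos 15: CGA -> P; peptide=AYRRP
pos 18: CGU -> D; peptide=AYRRPD
pos 21: ACG -> I; peptide=AYRRPDI
pos 24: UGU -> R; peptide=AYRRPDIR
pos 27: AAA -> L; peptide=AYRRPDIRL
pos 30: UAG -> STOP

Answer: AYRRPDIRL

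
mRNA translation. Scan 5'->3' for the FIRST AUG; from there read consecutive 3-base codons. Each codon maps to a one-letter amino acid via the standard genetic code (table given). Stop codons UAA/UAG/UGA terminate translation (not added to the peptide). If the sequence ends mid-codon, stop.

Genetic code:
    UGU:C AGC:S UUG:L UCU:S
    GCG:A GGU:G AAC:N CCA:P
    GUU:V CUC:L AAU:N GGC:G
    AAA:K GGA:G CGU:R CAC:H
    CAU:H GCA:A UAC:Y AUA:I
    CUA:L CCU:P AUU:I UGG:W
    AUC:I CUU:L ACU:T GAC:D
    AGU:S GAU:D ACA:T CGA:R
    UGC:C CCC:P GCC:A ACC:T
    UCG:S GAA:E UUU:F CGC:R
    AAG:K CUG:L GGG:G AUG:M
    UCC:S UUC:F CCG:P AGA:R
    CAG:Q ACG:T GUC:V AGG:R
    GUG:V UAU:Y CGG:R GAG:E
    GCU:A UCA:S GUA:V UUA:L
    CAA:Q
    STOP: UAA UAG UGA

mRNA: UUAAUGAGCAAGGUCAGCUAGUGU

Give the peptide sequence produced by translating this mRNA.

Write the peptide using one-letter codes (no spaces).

start AUG at pos 3
pos 3: AUG -> M; peptide=M
pos 6: AGC -> S; peptide=MS
pos 9: AAG -> K; peptide=MSK
pos 12: GUC -> V; peptide=MSKV
pos 15: AGC -> S; peptide=MSKVS
pos 18: UAG -> STOP

Answer: MSKVS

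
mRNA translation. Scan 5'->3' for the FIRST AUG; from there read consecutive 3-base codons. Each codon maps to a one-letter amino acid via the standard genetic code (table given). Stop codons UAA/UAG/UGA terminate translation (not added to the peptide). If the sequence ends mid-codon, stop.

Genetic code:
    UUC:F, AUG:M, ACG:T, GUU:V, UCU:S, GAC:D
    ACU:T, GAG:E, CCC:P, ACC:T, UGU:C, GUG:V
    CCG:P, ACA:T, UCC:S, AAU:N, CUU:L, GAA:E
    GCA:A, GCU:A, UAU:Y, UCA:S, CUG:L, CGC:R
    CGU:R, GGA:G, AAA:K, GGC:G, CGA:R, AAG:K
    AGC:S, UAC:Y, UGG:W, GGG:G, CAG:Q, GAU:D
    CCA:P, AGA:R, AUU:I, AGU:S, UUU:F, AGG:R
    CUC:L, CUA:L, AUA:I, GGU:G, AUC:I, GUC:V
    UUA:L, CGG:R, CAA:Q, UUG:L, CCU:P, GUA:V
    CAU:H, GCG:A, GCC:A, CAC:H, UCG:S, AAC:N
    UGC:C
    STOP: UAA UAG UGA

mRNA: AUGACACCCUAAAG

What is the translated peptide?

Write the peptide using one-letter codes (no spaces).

start AUG at pos 0
pos 0: AUG -> M; peptide=M
pos 3: ACA -> T; peptide=MT
pos 6: CCC -> P; peptide=MTP
pos 9: UAA -> STOP

Answer: MTP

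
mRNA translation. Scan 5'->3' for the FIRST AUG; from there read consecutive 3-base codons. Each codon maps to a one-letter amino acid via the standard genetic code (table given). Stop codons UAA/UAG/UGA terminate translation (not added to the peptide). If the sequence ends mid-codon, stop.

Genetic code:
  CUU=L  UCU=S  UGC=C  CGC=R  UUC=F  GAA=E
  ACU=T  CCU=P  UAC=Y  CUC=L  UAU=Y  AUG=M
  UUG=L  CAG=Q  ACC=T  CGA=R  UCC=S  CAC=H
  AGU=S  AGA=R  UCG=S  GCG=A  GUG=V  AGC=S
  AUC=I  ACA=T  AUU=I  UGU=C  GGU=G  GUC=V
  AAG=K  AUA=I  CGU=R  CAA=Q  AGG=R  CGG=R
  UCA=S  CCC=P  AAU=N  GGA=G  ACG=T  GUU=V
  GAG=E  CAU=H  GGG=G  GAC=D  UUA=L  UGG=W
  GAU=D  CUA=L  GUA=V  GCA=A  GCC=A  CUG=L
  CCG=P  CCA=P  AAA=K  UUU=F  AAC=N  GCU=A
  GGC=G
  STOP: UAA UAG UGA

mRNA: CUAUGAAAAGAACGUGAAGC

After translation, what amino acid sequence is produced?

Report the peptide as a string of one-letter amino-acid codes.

start AUG at pos 2
pos 2: AUG -> M; peptide=M
pos 5: AAA -> K; peptide=MK
pos 8: AGA -> R; peptide=MKR
pos 11: ACG -> T; peptide=MKRT
pos 14: UGA -> STOP

Answer: MKRT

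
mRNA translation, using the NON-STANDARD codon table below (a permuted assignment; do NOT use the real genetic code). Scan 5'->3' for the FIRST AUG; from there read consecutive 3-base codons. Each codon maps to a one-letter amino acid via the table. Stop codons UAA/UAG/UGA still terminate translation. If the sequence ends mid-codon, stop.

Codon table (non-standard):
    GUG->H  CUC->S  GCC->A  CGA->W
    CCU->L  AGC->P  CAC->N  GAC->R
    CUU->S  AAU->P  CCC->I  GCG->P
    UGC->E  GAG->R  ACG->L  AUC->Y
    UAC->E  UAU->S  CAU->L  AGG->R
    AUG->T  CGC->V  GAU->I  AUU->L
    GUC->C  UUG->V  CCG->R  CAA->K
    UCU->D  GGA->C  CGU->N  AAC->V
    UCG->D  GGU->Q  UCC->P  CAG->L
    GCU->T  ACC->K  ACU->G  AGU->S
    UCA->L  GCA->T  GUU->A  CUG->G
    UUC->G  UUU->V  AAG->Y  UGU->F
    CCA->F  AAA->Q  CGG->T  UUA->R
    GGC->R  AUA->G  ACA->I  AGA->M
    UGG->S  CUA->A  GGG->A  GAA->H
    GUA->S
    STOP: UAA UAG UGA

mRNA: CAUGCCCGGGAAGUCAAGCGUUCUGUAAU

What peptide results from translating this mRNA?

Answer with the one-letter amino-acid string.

Answer: TIAYLPAG

Derivation:
start AUG at pos 1
pos 1: AUG -> T; peptide=T
pos 4: CCC -> I; peptide=TI
pos 7: GGG -> A; peptide=TIA
pos 10: AAG -> Y; peptide=TIAY
pos 13: UCA -> L; peptide=TIAYL
pos 16: AGC -> P; peptide=TIAYLP
pos 19: GUU -> A; peptide=TIAYLPA
pos 22: CUG -> G; peptide=TIAYLPAG
pos 25: UAA -> STOP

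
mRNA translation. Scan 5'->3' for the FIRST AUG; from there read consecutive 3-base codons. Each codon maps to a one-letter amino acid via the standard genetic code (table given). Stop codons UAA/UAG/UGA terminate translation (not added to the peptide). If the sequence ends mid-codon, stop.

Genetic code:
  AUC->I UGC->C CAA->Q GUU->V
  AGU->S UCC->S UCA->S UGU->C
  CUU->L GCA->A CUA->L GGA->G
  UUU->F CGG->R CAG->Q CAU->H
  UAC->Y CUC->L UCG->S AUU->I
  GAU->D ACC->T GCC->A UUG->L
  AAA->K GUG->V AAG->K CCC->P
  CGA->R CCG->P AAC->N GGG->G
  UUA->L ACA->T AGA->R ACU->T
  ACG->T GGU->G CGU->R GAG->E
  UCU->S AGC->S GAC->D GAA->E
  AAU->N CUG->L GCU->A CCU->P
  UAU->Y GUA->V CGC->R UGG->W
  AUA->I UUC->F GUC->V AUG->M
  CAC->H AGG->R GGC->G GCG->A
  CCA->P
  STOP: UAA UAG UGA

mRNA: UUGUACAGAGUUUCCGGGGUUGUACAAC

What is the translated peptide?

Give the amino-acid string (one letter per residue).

no AUG start codon found

Answer: (empty: no AUG start codon)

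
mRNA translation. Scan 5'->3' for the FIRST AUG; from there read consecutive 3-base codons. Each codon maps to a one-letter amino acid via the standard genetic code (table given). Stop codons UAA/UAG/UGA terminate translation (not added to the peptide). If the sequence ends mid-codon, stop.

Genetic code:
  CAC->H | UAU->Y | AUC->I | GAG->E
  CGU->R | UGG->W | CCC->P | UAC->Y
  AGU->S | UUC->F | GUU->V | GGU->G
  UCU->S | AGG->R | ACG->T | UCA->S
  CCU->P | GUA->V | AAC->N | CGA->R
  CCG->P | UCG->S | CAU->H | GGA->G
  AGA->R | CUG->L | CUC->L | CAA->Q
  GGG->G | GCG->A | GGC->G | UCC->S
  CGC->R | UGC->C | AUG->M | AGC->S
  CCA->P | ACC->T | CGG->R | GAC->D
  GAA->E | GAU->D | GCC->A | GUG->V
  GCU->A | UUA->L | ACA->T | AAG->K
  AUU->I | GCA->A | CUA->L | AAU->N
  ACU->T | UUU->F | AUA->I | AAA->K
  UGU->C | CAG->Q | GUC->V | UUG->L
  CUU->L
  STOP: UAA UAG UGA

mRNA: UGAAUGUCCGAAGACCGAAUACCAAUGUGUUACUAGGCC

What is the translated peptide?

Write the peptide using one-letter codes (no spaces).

Answer: MSEDRIPMCY

Derivation:
start AUG at pos 3
pos 3: AUG -> M; peptide=M
pos 6: UCC -> S; peptide=MS
pos 9: GAA -> E; peptide=MSE
pos 12: GAC -> D; peptide=MSED
pos 15: CGA -> R; peptide=MSEDR
pos 18: AUA -> I; peptide=MSEDRI
pos 21: CCA -> P; peptide=MSEDRIP
pos 24: AUG -> M; peptide=MSEDRIPM
pos 27: UGU -> C; peptide=MSEDRIPMC
pos 30: UAC -> Y; peptide=MSEDRIPMCY
pos 33: UAG -> STOP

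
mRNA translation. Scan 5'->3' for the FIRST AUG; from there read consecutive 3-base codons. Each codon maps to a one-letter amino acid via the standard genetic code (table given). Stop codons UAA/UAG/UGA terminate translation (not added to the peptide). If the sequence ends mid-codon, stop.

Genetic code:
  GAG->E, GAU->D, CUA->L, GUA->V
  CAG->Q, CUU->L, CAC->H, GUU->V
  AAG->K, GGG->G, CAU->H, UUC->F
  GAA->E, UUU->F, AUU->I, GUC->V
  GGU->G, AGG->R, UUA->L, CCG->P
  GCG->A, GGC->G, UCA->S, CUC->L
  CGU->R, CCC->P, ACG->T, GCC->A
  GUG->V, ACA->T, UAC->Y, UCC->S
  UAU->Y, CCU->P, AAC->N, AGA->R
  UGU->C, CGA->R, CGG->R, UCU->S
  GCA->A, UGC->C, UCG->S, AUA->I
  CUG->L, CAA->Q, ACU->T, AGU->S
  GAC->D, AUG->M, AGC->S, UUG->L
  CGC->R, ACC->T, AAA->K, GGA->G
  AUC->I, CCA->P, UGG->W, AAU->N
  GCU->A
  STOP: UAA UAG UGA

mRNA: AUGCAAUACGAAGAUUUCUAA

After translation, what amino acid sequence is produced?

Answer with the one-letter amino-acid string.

Answer: MQYEDF

Derivation:
start AUG at pos 0
pos 0: AUG -> M; peptide=M
pos 3: CAA -> Q; peptide=MQ
pos 6: UAC -> Y; peptide=MQY
pos 9: GAA -> E; peptide=MQYE
pos 12: GAU -> D; peptide=MQYED
pos 15: UUC -> F; peptide=MQYEDF
pos 18: UAA -> STOP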